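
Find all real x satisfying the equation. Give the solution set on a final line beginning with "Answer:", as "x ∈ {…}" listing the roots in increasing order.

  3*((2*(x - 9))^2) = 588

Step 1. [3*((2*(x - 9))^2) = 588] 3 out front; divide by 3, so div: (2*(x - 9))^2 = 196.
Step 2. [(2*(x - 9))^2 = 196] LHS squared, RHS 196 ≥ 0: apply √ (±) ⇒ sqrt: 2*(x - 9) = 14 or -14.
Step 3. [2*(x - 9) = 14 or -14] leading coefficient 2: divide by 2, so div: x - 9 = 7 or -7.
Step 4. [x - 9 = 7 or -7] the outer -9 inverts by adding 9 ⇒ sub: x = 16 or 2.

Answer: x ∈ {2, 16}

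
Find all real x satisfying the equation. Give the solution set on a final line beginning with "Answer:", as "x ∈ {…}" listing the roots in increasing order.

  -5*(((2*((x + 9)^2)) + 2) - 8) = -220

Step 1. [-5*(((2*((x + 9)^2)) + 2) - 8) = -220] -5·(inner) — divide through by -5 ⇒ div: ((2*((x + 9)^2)) + 2) - 8 = 44.
Step 2. [((2*((x + 9)^2)) + 2) - 8 = 44] add 8: x sits inside (… - 8). So sub: (2*((x + 9)^2)) + 2 = 52.
Step 3. [(2*((x + 9)^2)) + 2 = 52] 2 | LHS and 2 | 52: pull 2 out ⇒ factor: ((x + 9)^2) + 1 = 26.
Step 4. [((x + 9)^2) + 1 = 26] +1 is outermost — subtract 1 both sides. So sub: (x + 9)^2 = 25.
Step 5. [(x + 9)^2 = 25] √ both sides: 25 ≥ 0 gives two branches ⇒ sqrt: x + 9 = 5 or -5.
Step 6. [x + 9 = 5 or -5] the outer +9 inverts by subtracting 9. So sub: x = -4 or -14.

Answer: x ∈ {-14, -4}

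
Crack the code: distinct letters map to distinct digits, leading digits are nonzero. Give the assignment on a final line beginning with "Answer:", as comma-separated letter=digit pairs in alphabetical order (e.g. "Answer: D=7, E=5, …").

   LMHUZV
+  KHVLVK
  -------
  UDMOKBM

Step 1. [col 1: V + K ≡ M (mod 10)] M=2 is one option consistent with column 1 (V + K ≡ M (mod 10), carry-in 0) — take it ⇒ M=2.
Step 2. [U] the sum has 7 digits but both addends have 6; that extra leading digit U is the final carry, namely 1, so U=1.
Step 3. [col 1: V + K ≡ M (mod 10)] several values work for V in column 1 (V + K ≡ M (mod 10), carry-in 0); try V=4 ⇒ V=4.
Step 4. [col 1: V + K ≡ M (mod 10)] from column 1 (V=4, M=2, carry-in 0, digits 1,2,4 already taken and all letters distinct): K must equal 8, so K=8.
Step 5. [col 2: Z + V ≡ B (mod 10)] several values work for Z in column 2 (Z + V ≡ B (mod 10), carry-in 1); try Z=0. So Z=0.
Step 6. [col 2: Z + V ≡ B (mod 10)] column 2: given Z=0, V=4, carry-in 1, and digits 0,1,2,4,8 already taken and all letters distinct, Z+V≡B (mod 10) forces B=5, so B=5.
Step 7. [col 3: U + L ≡ K (mod 10)] column 3 reads U+L+carry(0)=K with U=1, K=8; with digits 0,1,2,4,5,8 already taken and all letters distinct, the only value for L is 7 ⇒ L=7.
Step 8. [col 4: H + V ≡ O (mod 10)] column 4: given V=4, carry-in 0, and digits 0,1,2,4,5,7,8 already taken and all letters distinct, H+V≡O (mod 10) forces H=9, so H=9.
Step 9. [col 4: H + V ≡ O (mod 10)] column 4: given H=9, V=4, carry-in 0, and digits 0,1,2,4,5,7,8,9 already taken and all letters distinct, H+V≡O (mod 10) forces O=3. So O=3.
Step 10. [col 6: L + K ≡ D (mod 10)] column 6: given L=7, K=8, carry-in 1, and digits 0,1,2,3,4,5,7,8,9 already taken and all letters distinct, L+K≡D (mod 10) forces D=6 ⇒ D=6.

Answer: B=5, D=6, H=9, K=8, L=7, M=2, O=3, U=1, V=4, Z=0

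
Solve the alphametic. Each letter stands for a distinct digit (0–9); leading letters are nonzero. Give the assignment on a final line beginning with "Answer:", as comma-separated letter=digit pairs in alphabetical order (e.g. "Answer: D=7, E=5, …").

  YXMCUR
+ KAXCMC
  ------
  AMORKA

Step 1. [col 1: R + C ≡ A (mod 10)] no forcing yet in column 1 (carry-in 0); R=5 is free and consistent — try it. So R=5.
Step 2. [col 1: R + C ≡ A (mod 10)] no forcing yet in column 1 (carry-in 0); C=2 is free and consistent — try it ⇒ C=2.
Step 3. [col 1: R + C ≡ A (mod 10)] column 1 reads R+C+carry(0)=A with R=5, C=2; with digits 2,5 already taken and all letters distinct, the only value for A is 7. So A=7.
Step 4. [col 2: U + M ≡ K (mod 10)] no forcing yet in column 2 (carry-in 0); U=6 is free and consistent — try it ⇒ U=6.
Step 5. [col 2: U + M ≡ K (mod 10)] M=8 is one option consistent with column 2 (U + M ≡ K (mod 10), carry-in 0) — take it ⇒ M=8.
Step 6. [col 2: U + M ≡ K (mod 10)] in column 2 we have U+M≡K with carry-in 0; given U=6, M=8 and digits 2,5,6,7,8 already taken and all letters distinct, that pins K to 4 ⇒ K=4.
Step 7. [col 4: M + X ≡ O (mod 10)] several values work for X in column 4 (M + X ≡ O (mod 10), carry-in 0); try X=1. So X=1.
Step 8. [col 4: M + X ≡ O (mod 10)] column 4 reads M+X+carry(0)=O with M=8, X=1; with digits 1,2,4,5,6,7,8 already taken and all letters distinct, the only value for O is 9 ⇒ O=9.
Step 9. [col 6: Y + K ≡ A (mod 10)] from column 6 (K=4, A=7, carry-in 0, digits 1,2,4,5,6,7,8,9 already taken and all letters distinct): Y must equal 3. So Y=3.

Answer: A=7, C=2, K=4, M=8, O=9, R=5, U=6, X=1, Y=3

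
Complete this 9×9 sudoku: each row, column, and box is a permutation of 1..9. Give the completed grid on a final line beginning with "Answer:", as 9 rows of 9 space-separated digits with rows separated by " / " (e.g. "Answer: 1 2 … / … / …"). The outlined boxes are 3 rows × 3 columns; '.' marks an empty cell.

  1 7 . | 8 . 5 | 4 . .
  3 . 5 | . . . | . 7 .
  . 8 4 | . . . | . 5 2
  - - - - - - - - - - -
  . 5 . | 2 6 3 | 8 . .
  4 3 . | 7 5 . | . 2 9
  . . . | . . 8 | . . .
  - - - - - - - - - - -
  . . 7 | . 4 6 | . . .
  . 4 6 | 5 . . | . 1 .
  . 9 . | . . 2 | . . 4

Step 1. [r5c7∈{1,6}] across row 5, 6 lands solely at r5c7. So r5c7=6.
Step 2. [r9c3∈{1,3,8}] col 3 places 3 nowhere but r9c3 ⇒ r9c3=3.
Step 3. [r9c4∈{1}] r9c4 has the single candidate 1. So r9c4=1.
Step 4. [r2c9∈{1,6,8}] r2c9 is the only open cell in row 2 admitting 8 ⇒ r2c9=8.
Step 5. [r5c6∈{1}] nothing but 1 survives at r5c6. So r5c6=1.
Step 6. [r6c5∈{9}] r6c5 is down to just 9. So r6c5=9.
Step 7. [r9c8∈{6,8}] r9c8 is the only open cell in row 9 admitting 6 ⇒ r9c8=6.
Step 8. [r7c8∈{3,8,9}] across col 8, 8 lands solely at r7c8. So r7c8=8.
Step 9. [r1c8∈{3,9}] across col 8, 9 lands solely at r1c8. So r1c8=9.
Step 10. [r3c1∈{6,9}] in box 1, 9 fits only at r3c1. So r3c1=9.
Step 11. [r6c8∈{3,4}] in col 8, 3 fits only at r6c8, so r6c8=3.
Step 12. [r6c1∈{2,6,7}] col 1 places 6 nowhere but r6c1. So r6c1=6.
Step 13. [r2c7∈{1}] only 1 remains possible at r2c7 ⇒ r2c7=1.
Step 14. [r3c7∈{3}] only 3 remains possible at r3c7. So r3c7=3.
Step 15. [r1c3∈{2}] nothing but 2 survives at r1c3 ⇒ r1c3=2.
Step 16. [r7c4∈{3,9}] across col 4, 3 lands solely at r7c4 ⇒ r7c4=3.
Step 17. [r7c9∈{5}] nothing but 5 survives at r7c9. So r7c9=5.
Step 18. [r9c7∈{7}] only 7 remains possible at r9c7 ⇒ r9c7=7.
Step 19. [r8c6∈{7,9}] r8c6 is the only open cell in box 8 admitting 9 ⇒ r8c6=9.
Step 20. [r7c1∈{2}] r7c1 has the single candidate 2, so r7c1=2.
Step 21. [r6c3∈{1}] r6c3's peers cover all but 1 ⇒ r6c3=1.
Step 22. [r2c4∈{4,6,9}] r2c4 is the only open cell in row 2 admitting 9, so r2c4=9.
Step 23. [r8c1∈{8}] r8c1 is down to just 8, so r8c1=8.
Step 24. [r3c6∈{7}] only 7 remains possible at r3c6. So r3c6=7.
Step 25. [r4c9∈{1,7}] across row 4, 1 lands solely at r4c9 ⇒ r4c9=1.
Step 26. [r2c6∈{4}] r2c6 has the single candidate 4 ⇒ r2c6=4.
Step 27. [r9c5∈{8}] nothing but 8 survives at r9c5. So r9c5=8.
Step 28. [r8c7∈{2}] r8c7's peers cover all but 2. So r8c7=2.
Step 29. [r6c9∈{7}] r6c9 is down to just 7 ⇒ r6c9=7.
Step 30. [r6c7∈{5}] r6c7 has the single candidate 5 ⇒ r6c7=5.
Step 31. [r7c2∈{1}] r7c2's peers cover all but 1 ⇒ r7c2=1.
Step 32. [r4c1∈{7}] r4c1's peers cover all but 7, so r4c1=7.
Step 33. [r8c9∈{3}] r8c9's peers cover all but 3 ⇒ r8c9=3.
Step 34. [r1c5∈{3}] nothing but 3 survives at r1c5, so r1c5=3.
Step 35. [r7c7∈{9}] r7c7 is down to just 9 ⇒ r7c7=9.
Step 36. [r6c4∈{4}] only 4 remains possible at r6c4 ⇒ r6c4=4.
Step 37. [r8c5∈{7}] only 7 remains possible at r8c5 ⇒ r8c5=7.
Step 38. [r9c1∈{5}] r9c1's peers cover all but 5. So r9c1=5.
Step 39. [r2c2∈{6}] r2c2's peers cover all but 6, so r2c2=6.
Step 40. [r4c3∈{9}] nothing but 9 survives at r4c3, so r4c3=9.
Step 41. [r3c4∈{6}] r3c4 is down to just 6. So r3c4=6.
Step 42. [r5c3∈{8}] r5c3's peers cover all but 8. So r5c3=8.
Step 43. [r1c9∈{6}] only 6 remains possible at r1c9. So r1c9=6.
Step 44. [r6c2∈{2}] r6c2 has the single candidate 2. So r6c2=2.
Step 45. [r2c5∈{2}] nothing but 2 survives at r2c5. So r2c5=2.
Step 46. [r4c8∈{4}] nothing but 4 survives at r4c8, so r4c8=4.
Step 47. [r3c5∈{1}] r3c5 is down to just 1 ⇒ r3c5=1.

Answer: 1 7 2 8 3 5 4 9 6 / 3 6 5 9 2 4 1 7 8 / 9 8 4 6 1 7 3 5 2 / 7 5 9 2 6 3 8 4 1 / 4 3 8 7 5 1 6 2 9 / 6 2 1 4 9 8 5 3 7 / 2 1 7 3 4 6 9 8 5 / 8 4 6 5 7 9 2 1 3 / 5 9 3 1 8 2 7 6 4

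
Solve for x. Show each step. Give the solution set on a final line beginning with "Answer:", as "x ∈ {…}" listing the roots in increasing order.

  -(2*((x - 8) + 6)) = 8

Step 1. [-(2*((x - 8) + 6)) = 8] leading − — multiply by −1, so neg: 2*((x - 8) + 6) = -8.
Step 2. [2*((x - 8) + 6) = -8] leading coefficient 2: divide by 2 ⇒ div: (x - 8) + 6 = -4.
Step 3. [(x - 8) + 6 = -4] peel the +6: subtract 6 from each side, so sub: x - 8 = -10.
Step 4. [x - 8 = -10] -8 is outermost — add 8 both sides. So sub: x = -2.

Answer: x ∈ {-2}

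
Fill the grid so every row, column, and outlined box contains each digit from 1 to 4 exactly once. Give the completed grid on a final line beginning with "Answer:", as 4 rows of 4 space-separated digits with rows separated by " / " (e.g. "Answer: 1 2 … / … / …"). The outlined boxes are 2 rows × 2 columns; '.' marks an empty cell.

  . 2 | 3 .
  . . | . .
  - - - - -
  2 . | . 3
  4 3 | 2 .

Step 1. [r1c4∈{1,4}] r1c4 is the only open cell in row 1 admitting 4 ⇒ r1c4=4.
Step 2. [r2c3∈{1}] r2c3 has the single candidate 1 ⇒ r2c3=1.
Step 3. [r2c1∈{3}] r2c1 is down to just 3, so r2c1=3.
Step 4. [r1c1∈{1}] only 1 remains possible at r1c1, so r1c1=1.
Step 5. [r3c3∈{4}] only 4 remains possible at r3c3 ⇒ r3c3=4.
Step 6. [r4c4∈{1}] only 1 remains possible at r4c4, so r4c4=1.
Step 7. [r2c4∈{2}] nothing but 2 survives at r2c4, so r2c4=2.
Step 8. [r2c2∈{4}] nothing but 4 survives at r2c2 ⇒ r2c2=4.
Step 9. [r3c2∈{1}] r3c2 is down to just 1, so r3c2=1.

Answer: 1 2 3 4 / 3 4 1 2 / 2 1 4 3 / 4 3 2 1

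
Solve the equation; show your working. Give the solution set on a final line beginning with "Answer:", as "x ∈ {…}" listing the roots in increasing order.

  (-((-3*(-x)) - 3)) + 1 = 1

Step 1. [(-((-3*(-x)) - 3)) + 1 = 1] peel the +1: subtract 1 from each side, so sub: -((-3*(-x)) - 3) = 0.
Step 2. [-((-3*(-x)) - 3) = 0] flip signs both sides, so neg: (-3*(-x)) - 3 = 0.
Step 3. [(-3*(-x)) - 3 = 0] 3 comes off first (add 3) ⇒ sub: -3*(-x) = 3.
Step 4. [-3*(-x) = 3] leading coefficient -3: divide by -3. So div: -x = -1.
Step 5. [-x = -1] flip signs both sides, so neg: x = 1.

Answer: x ∈ {1}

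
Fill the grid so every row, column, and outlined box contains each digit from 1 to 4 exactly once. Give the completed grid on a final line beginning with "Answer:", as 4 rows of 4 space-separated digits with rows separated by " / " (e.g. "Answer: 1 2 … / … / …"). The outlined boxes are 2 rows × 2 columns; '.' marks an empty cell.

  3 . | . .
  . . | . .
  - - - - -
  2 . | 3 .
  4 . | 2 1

Step 1. [r2c1∈{1}] r2c1 is down to just 1. So r2c1=1.
Step 2. [r2c3∈{4}] only 4 remains possible at r2c3. So r2c3=4.
Step 3. [r1c4∈{2}] r1c4's peers cover all but 2, so r1c4=2.
Step 4. [r1c3∈{1}] only 1 remains possible at r1c3, so r1c3=1.
Step 5. [r2c4∈{3}] r2c4 has the single candidate 3, so r2c4=3.
Step 6. [r4c2∈{3}] r4c2 is down to just 3 ⇒ r4c2=3.
Step 7. [r1c2∈{4}] r1c2 has the single candidate 4, so r1c2=4.
Step 8. [r3c4∈{4}] nothing but 4 survives at r3c4, so r3c4=4.
Step 9. [r3c2∈{1}] nothing but 1 survives at r3c2, so r3c2=1.
Step 10. [r2c2∈{2}] r2c2's peers cover all but 2. So r2c2=2.

Answer: 3 4 1 2 / 1 2 4 3 / 2 1 3 4 / 4 3 2 1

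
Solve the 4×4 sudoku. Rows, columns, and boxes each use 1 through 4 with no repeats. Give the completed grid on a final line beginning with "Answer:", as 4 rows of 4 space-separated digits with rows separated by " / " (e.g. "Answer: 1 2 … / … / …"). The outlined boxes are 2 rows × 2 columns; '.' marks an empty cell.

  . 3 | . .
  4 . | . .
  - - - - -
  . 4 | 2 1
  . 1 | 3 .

Step 1. [r1c3∈{1,4}] across col 3, 4 lands solely at r1c3 ⇒ r1c3=4.
Step 2. [r2c2∈{2}] nothing but 2 survives at r2c2, so r2c2=2.
Step 3. [r3c1∈{3}] r3c1's peers cover all but 3 ⇒ r3c1=3.
Step 4. [r2c3∈{1}] only 1 remains possible at r2c3. So r2c3=1.
Step 5. [r1c4∈{2}] nothing but 2 survives at r1c4 ⇒ r1c4=2.
Step 6. [r2c4∈{3}] r2c4 has the single candidate 3, so r2c4=3.
Step 7. [r4c4∈{4}] r4c4 has the single candidate 4 ⇒ r4c4=4.
Step 8. [r1c1∈{1}] r1c1's peers cover all but 1, so r1c1=1.
Step 9. [r4c1∈{2}] only 2 remains possible at r4c1, so r4c1=2.

Answer: 1 3 4 2 / 4 2 1 3 / 3 4 2 1 / 2 1 3 4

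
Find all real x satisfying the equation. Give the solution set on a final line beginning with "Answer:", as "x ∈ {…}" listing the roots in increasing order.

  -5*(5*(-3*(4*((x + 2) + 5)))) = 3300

Step 1. [-5*(5*(-3*(4*((x + 2) + 5)))) = 3300] leading coefficient -5: divide by -5. So div: 5*(-3*(4*((x + 2) + 5))) = -660.
Step 2. [5*(-3*(4*((x + 2) + 5))) = -660] 5 out front; divide by 5, so div: -3*(4*((x + 2) + 5)) = -132.
Step 3. [-3*(4*((x + 2) + 5)) = -132] -3·(inner) — divide through by -3, so div: 4*((x + 2) + 5) = 44.
Step 4. [4*((x + 2) + 5) = 44] divide by the outer 4, so div: (x + 2) + 5 = 11.
Step 5. [(x + 2) + 5 = 11] +5 is outermost — subtract 5 both sides, so sub: x + 2 = 6.
Step 6. [x + 2 = 6] 2 comes off first (subtract 2). So sub: x = 4.

Answer: x ∈ {4}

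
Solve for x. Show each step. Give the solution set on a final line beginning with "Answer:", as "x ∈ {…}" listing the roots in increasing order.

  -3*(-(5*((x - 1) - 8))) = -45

Step 1. [-3*(-(5*((x - 1) - 8))) = -45] LHS = -3·(…); ÷-3 both sides, so div: -(5*((x - 1) - 8)) = 15.
Step 2. [-(5*((x - 1) - 8)) = 15] LHS negated; negate both sides. So neg: 5*((x - 1) - 8) = -15.
Step 3. [5*((x - 1) - 8) = -15] leading coefficient 5: divide by 5, so div: (x - 1) - 8 = -3.
Step 4. [(x - 1) - 8 = -3] peel the -8: add 8 from each side, so sub: x - 1 = 5.
Step 5. [x - 1 = 5] peel the -1: add 1 from each side. So sub: x = 6.

Answer: x ∈ {6}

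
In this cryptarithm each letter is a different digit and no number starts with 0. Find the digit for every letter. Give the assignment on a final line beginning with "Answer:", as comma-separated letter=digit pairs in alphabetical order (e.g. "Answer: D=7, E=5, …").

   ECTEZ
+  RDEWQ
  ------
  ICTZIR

Step 1. [col 1: Z + Q ≡ R (mod 10)] several values work for R in column 1 (Z + Q ≡ R (mod 10), carry-in 0); try R=4. So R=4.
Step 2. [col 1: Z + Q ≡ R (mod 10)] Q=5 is one option consistent with column 1 (Z + Q ≡ R (mod 10), carry-in 0) — take it ⇒ Q=5.
Step 3. [col 1: Z + Q ≡ R (mod 10)] in column 1 we have Z+Q≡R with carry-in 0; given Q=5, R=4 and digits 4,5 already taken and all letters distinct, that pins Z to 9. So Z=9.
Step 4. [col 2: E + W ≡ I (mod 10)] no forcing yet in column 2 (carry-in 1); W=2 is free and consistent — try it, so W=2.
Step 5. [col 2: E + W ≡ I (mod 10)] several values work for I in column 2 (E + W ≡ I (mod 10), carry-in 1); try I=1 ⇒ I=1.
Step 6. [col 2: E + W ≡ I (mod 10)] in column 2 we have E+W≡I with carry-in 1; given W=2, I=1 and digits 1,2,4,5,9 already taken and all letters distinct, that pins E to 8, so E=8.
Step 7. [col 3: T + E ≡ Z (mod 10)] in column 3 we have T+E≡Z with carry-in 1; given E=8, Z=9 and digits 1,2,4,5,8,9 already taken and all letters distinct, that pins T to 0. So T=0.
Step 8. [col 4: C + D ≡ T (mod 10)] no forcing yet in column 4 (carry-in 0); D=7 is free and consistent — try it ⇒ D=7.
Step 9. [col 4: C + D ≡ T (mod 10)] in column 4 we have C+D≡T with carry-in 0; given D=7, T=0 and digits 0,1,2,4,5,7,8,9 already taken and all letters distinct, that pins C to 3, so C=3.

Answer: C=3, D=7, E=8, I=1, Q=5, R=4, T=0, W=2, Z=9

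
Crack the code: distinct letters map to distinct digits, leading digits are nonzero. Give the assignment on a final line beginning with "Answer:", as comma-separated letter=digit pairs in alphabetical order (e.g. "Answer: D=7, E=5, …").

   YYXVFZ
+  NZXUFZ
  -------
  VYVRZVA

Step 1. [col 1: Z + Z ≡ A (mod 10)] no forcing yet in column 1 (carry-in 0); Z=8 is free and consistent — try it. So Z=8.
Step 2. [V] adding two 6-digit numbers gives at most 6+1 digits, and here it does — V is that final carry and must be 1, so V=1.
Step 3. [col 1: Z + Z ≡ A (mod 10)] in column 1 we have Z+Z≡A with carry-in 0; given Z=8 and digits 1,8 already taken and all letters distinct, that pins A to 6 ⇒ A=6.
Step 4. [col 2: F + F ≡ V (mod 10)] column 2 (F + F ≡ V (mod 10), carry-in 1) doesn't pin F yet; pick F=0 and continue ⇒ F=0.
Step 5. [col 3: V + U ≡ Z (mod 10)] in column 3 we have V+U≡Z with carry-in 0; given V=1, Z=8 and digits 0,1,6,8 already taken and all letters distinct, that pins U to 7, so U=7.
Step 6. [col 4: X + X ≡ R (mod 10)] in column 4 we have X+X≡R with carry-in 0; given nothing yet and digits 0,1,6,7,8 already taken and all letters distinct, that pins X to 2, so X=2.
Step 7. [col 4: X + X ≡ R (mod 10)] in column 4 we have X+X≡R with carry-in 0; given X=2 and digits 0,1,2,6,7,8 already taken and all letters distinct, that pins R to 4 ⇒ R=4.
Step 8. [col 5: Y + Z ≡ V (mod 10)] in column 5 we have Y+Z≡V with carry-in 0; given Z=8, V=1 and digits 0,1,2,4,6,7,8 already taken and all letters distinct, that pins Y to 3, so Y=3.
Step 9. [col 6: Y + N ≡ Y (mod 10)] column 6 reads Y+N+carry(1)=Y with Y=3; with digits 0,1,2,3,4,6,7,8 already taken and all letters distinct, the only value for N is 9 ⇒ N=9.

Answer: A=6, F=0, N=9, R=4, U=7, V=1, X=2, Y=3, Z=8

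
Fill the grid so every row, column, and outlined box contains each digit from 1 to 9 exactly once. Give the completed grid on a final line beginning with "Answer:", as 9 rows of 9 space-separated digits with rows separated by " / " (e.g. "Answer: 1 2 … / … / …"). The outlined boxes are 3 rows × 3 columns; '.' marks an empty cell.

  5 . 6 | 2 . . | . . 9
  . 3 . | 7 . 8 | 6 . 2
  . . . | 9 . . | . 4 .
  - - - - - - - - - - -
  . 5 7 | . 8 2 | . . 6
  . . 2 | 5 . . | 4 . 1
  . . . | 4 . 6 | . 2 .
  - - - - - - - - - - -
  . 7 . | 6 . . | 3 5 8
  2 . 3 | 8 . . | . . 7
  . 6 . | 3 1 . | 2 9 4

Step 1. [r2c8∈{1}] r2c8 is down to just 1 ⇒ r2c8=1.
Step 2. [r4c1∈{1,3,4,9}] r4c1 is the only open cell in row 4 admitting 4. So r4c1=4.
Step 3. [r2c1∈{9}] r2c1's peers cover all but 9 ⇒ r2c1=9.
Step 4. [r2c5∈{4,5}] row 2 places 5 nowhere but r2c5 ⇒ r2c5=5.
Step 5. [r7c1∈{1}] r7c1 is down to just 1. So r7c1=1.
Step 6. [r9c1∈{8}] r9c1's peers cover all but 8 ⇒ r9c1=8.
Step 7. [r6c1∈{3}] nothing but 3 survives at r6c1, so r6c1=3.
Step 8. [r3c9∈{3,5}] across col 9, 3 lands solely at r3c9, so r3c9=3.
Step 9. [r3c6∈{1}] r3c6's peers cover all but 1. So r3c6=1.
Step 10. [r3c3∈{8}] r3c3's peers cover all but 8, so r3c3=8.
Step 11. [r8c6∈{4,5,9}] row 8 places 5 nowhere but r8c6, so r8c6=5.
Step 12. [r2c3∈{4}] r2c3 has the single candidate 4. So r2c3=4.
Step 13. [r7c3∈{9}] r7c3 has the single candidate 9 ⇒ r7c3=9.
Step 14. [r5c6∈{3,7,9}] across col 6, 9 lands solely at r5c6. So r5c6=9.
Step 15. [r5c5∈{3,7}] in box 5, 3 fits only at r5c5 ⇒ r5c5=3.
Step 16. [r7c6∈{4}] r7c6 is down to just 4, so r7c6=4.
Step 17. [r5c8∈{7,8}] in row 5, 7 fits only at r5c8 ⇒ r5c8=7.
Step 18. [r6c7∈{5,8,9}] r6c7 is the only open cell in box 6 admitting 8, so r6c7=8.
Step 19. [r6c2∈{1,9}] across row 6, 9 lands solely at r6c2, so r6c2=9.
Step 20. [r3c1∈{7}] r3c1 is down to just 7. So r3c1=7.
Step 21. [r8c2∈{4}] r8c2 is down to just 4, so r8c2=4.
Step 22. [r8c5∈{9}] r8c5 is down to just 9, so r8c5=9.
Step 23. [r3c5∈{6}] only 6 remains possible at r3c5 ⇒ r3c5=6.
Step 24. [r3c7∈{5}] r3c7 is down to just 5, so r3c7=5.
Step 25. [r5c2∈{8}] r5c2 is down to just 8, so r5c2=8.
Step 26. [r1c6∈{3}] nothing but 3 survives at r1c6, so r1c6=3.
Step 27. [r1c5∈{4}] nothing but 4 survives at r1c5. So r1c5=4.
Step 28. [r1c7∈{7}] r1c7 has the single candidate 7 ⇒ r1c7=7.
Step 29. [r1c8∈{8}] r1c8 is down to just 8. So r1c8=8.
Step 30. [r8c7∈{1}] r8c7's peers cover all but 1 ⇒ r8c7=1.
Step 31. [r6c5∈{7}] r6c5's peers cover all but 7. So r6c5=7.
Step 32. [r9c3∈{5}] only 5 remains possible at r9c3, so r9c3=5.
Step 33. [r5c1∈{6}] r5c1 is down to just 6. So r5c1=6.
Step 34. [r7c5∈{2}] only 2 remains possible at r7c5. So r7c5=2.
Step 35. [r4c4∈{1}] r4c4's peers cover all but 1. So r4c4=1.
Step 36. [r6c9∈{5}] r6c9 is down to just 5 ⇒ r6c9=5.
Step 37. [r4c7∈{9}] r4c7 has the single candidate 9, so r4c7=9.
Step 38. [r4c8∈{3}] r4c8 has the single candidate 3 ⇒ r4c8=3.
Step 39. [r3c2∈{2}] r3c2's peers cover all but 2. So r3c2=2.
Step 40. [r8c8∈{6}] only 6 remains possible at r8c8, so r8c8=6.
Step 41. [r1c2∈{1}] r1c2 is down to just 1, so r1c2=1.
Step 42. [r9c6∈{7}] only 7 remains possible at r9c6. So r9c6=7.
Step 43. [r6c3∈{1}] only 1 remains possible at r6c3, so r6c3=1.

Answer: 5 1 6 2 4 3 7 8 9 / 9 3 4 7 5 8 6 1 2 / 7 2 8 9 6 1 5 4 3 / 4 5 7 1 8 2 9 3 6 / 6 8 2 5 3 9 4 7 1 / 3 9 1 4 7 6 8 2 5 / 1 7 9 6 2 4 3 5 8 / 2 4 3 8 9 5 1 6 7 / 8 6 5 3 1 7 2 9 4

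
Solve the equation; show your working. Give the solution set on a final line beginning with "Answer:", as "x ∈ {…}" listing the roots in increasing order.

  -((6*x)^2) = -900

Step 1. [-((6*x)^2) = -900] leading − — multiply by −1, so neg: (6*x)^2 = 900.
Step 2. [(6*x)^2 = 900] LHS squared, RHS 900 ≥ 0: apply √ (±) ⇒ sqrt: 6*x = 30 or -30.
Step 3. [6*x = 30 or -30] divide by the outer 6, so div: x = 5 or -5.

Answer: x ∈ {-5, 5}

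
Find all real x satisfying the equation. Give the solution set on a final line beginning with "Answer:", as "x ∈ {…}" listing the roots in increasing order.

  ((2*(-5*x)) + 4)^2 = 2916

Step 1. [((2*(-5*x)) + 4)^2 = 2916] √ both sides: 2916 ≥ 0 gives two branches. So sqrt: (2*(-5*x)) + 4 = 54 or -54.
Step 2. [(2*(-5*x)) + 4 = 54 or -54] 2 divides every term; factor it out. So factor: (-5*x) + 2 = 27 or -27.
Step 3. [(-5*x) + 2 = 27 or -27] 2 comes off first (subtract 2) ⇒ sub: -5*x = 25 or -29.
Step 4. [-5*x = 25 or -29] -5·(inner) — divide through by -5. So div: x = -5 or 29/5.

Answer: x ∈ {-5, 29/5}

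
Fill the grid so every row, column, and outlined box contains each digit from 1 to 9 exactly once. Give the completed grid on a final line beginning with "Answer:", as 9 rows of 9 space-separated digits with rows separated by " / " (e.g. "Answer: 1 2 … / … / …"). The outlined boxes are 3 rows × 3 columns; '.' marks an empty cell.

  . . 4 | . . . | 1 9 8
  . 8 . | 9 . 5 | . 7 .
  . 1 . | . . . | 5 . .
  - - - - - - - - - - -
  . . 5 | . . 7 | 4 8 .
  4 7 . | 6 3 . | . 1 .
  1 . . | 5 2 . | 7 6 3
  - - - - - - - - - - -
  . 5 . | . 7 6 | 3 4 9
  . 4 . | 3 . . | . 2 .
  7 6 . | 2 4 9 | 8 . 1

Step 1. [r4c1∈{2,3,6,9}] 6 has one home in row 4: r4c1. So r4c1=6.
Step 2. [r4c9∈{2}] nothing but 2 survives at r4c9, so r4c9=2.
Step 3. [r1c2∈{2,3}] across col 2, 2 lands solely at r1c2 ⇒ r1c2=2.
Step 4. [r2c1∈{3}] r2c1 is down to just 3 ⇒ r2c1=3.
Step 5. [r3c4∈{4,7,8}] r3c4 is the only open cell in col 4 admitting 4 ⇒ r3c4=4.
Step 6. [r3c9∈{6}] nothing but 6 survives at r3c9. So r3c9=6.
Step 7. [r7c4∈{1,8}] r7c4 is the only open cell in col 4 admitting 8. So r7c4=8.
Step 8. [r5c3∈{2,8,9}] across row 5, 2 lands solely at r5c3, so r5c3=2.
Step 9. [r6c3∈{8,9}] r6c3 is the only open cell in box 4 admitting 8 ⇒ r6c3=8.
Step 10. [r2c5∈{1,6}] 1 has one home in row 2: r2c5 ⇒ r2c5=1.
Step 11. [r3c6∈{2,3,8}] 2 has one home in row 3: r3c6 ⇒ r3c6=2.
Step 12. [r3c1∈{9}] r3c1 has the single candidate 9. So r3c1=9.
Step 13. [r9c8∈{5}] nothing but 5 survives at r9c8, so r9c8=5.
Step 14. [r7c3∈{1}] r7c3's peers cover all but 1 ⇒ r7c3=1.
Step 15. [r4c2∈{3,9}] in row 4, 3 fits only at r4c2. So r4c2=3.
Step 16. [r8c9∈{7}] nothing but 7 survives at r8c9, so r8c9=7.
Step 17. [r3c5∈{8}] r3c5 is down to just 8, so r3c5=8.
Step 18. [r5c7∈{9}] nothing but 9 survives at r5c7. So r5c7=9.
Step 19. [r4c5∈{9}] r4c5 is down to just 9, so r4c5=9.
Step 20. [r5c6∈{8}] r5c6's peers cover all but 8, so r5c6=8.
Step 21. [r6c2∈{9}] r6c2 is down to just 9. So r6c2=9.
Step 22. [r8c5∈{5}] nothing but 5 survives at r8c5, so r8c5=5.
Step 23. [r8c7∈{6}] r8c7 has the single candidate 6. So r8c7=6.
Step 24. [r8c1∈{8}] r8c1's peers cover all but 8, so r8c1=8.
Step 25. [r3c8∈{3}] r3c8's peers cover all but 3 ⇒ r3c8=3.
Step 26. [r5c9∈{5}] r5c9 is down to just 5. So r5c9=5.
Step 27. [r2c3∈{6}] r2c3 is down to just 6, so r2c3=6.
Step 28. [r1c4∈{7}] r1c4 is down to just 7. So r1c4=7.
Step 29. [r2c9∈{4}] r2c9 has the single candidate 4 ⇒ r2c9=4.
Step 30. [r1c5∈{6}] r1c5 has the single candidate 6 ⇒ r1c5=6.
Step 31. [r6c6∈{4}] r6c6 is down to just 4 ⇒ r6c6=4.
Step 32. [r3c3∈{7}] r3c3 is down to just 7. So r3c3=7.
Step 33. [r4c4∈{1}] r4c4 is down to just 1 ⇒ r4c4=1.
Step 34. [r2c7∈{2}] nothing but 2 survives at r2c7, so r2c7=2.
Step 35. [r1c6∈{3}] only 3 remains possible at r1c6, so r1c6=3.
Step 36. [r9c3∈{3}] only 3 remains possible at r9c3 ⇒ r9c3=3.
Step 37. [r7c1∈{2}] r7c1 has the single candidate 2. So r7c1=2.
Step 38. [r8c6∈{1}] r8c6 is down to just 1 ⇒ r8c6=1.
Step 39. [r8c3∈{9}] r8c3 has the single candidate 9. So r8c3=9.
Step 40. [r1c1∈{5}] r1c1 has the single candidate 5. So r1c1=5.

Answer: 5 2 4 7 6 3 1 9 8 / 3 8 6 9 1 5 2 7 4 / 9 1 7 4 8 2 5 3 6 / 6 3 5 1 9 7 4 8 2 / 4 7 2 6 3 8 9 1 5 / 1 9 8 5 2 4 7 6 3 / 2 5 1 8 7 6 3 4 9 / 8 4 9 3 5 1 6 2 7 / 7 6 3 2 4 9 8 5 1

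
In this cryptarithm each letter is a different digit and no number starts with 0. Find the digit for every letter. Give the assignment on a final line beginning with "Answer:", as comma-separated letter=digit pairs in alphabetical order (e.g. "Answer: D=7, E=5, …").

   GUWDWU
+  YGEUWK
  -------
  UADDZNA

Step 1. [col 1: U + K ≡ A (mod 10)] no forcing yet in column 1 (carry-in 0); A=4 is free and consistent — try it. So A=4.
Step 2. [col 1: U + K ≡ A (mod 10)] U=1 is one option consistent with column 1 (U + K ≡ A (mod 10), carry-in 0) — take it. So U=1.
Step 3. [col 1: U + K ≡ A (mod 10)] from column 1 (U=1, A=4, carry-in 0, digits 1,4 already taken and all letters distinct): K must equal 3. So K=3.
Step 4. [col 2: W + W ≡ N (mod 10)] W=5 is one option consistent with column 2 (W + W ≡ N (mod 10), carry-in 0) — take it ⇒ W=5.
Step 5. [col 2: W + W ≡ N (mod 10)] column 2: given W=5, carry-in 0, and digits 1,3,4,5 already taken and all letters distinct, W+W≡N (mod 10) forces N=0. So N=0.
Step 6. [col 3: D + U ≡ Z (mod 10)] column 3 (D + U ≡ Z (mod 10), carry-in 1) doesn't pin D yet; pick D=7 and continue, so D=7.
Step 7. [col 3: D + U ≡ Z (mod 10)] in column 3 we have D+U≡Z with carry-in 1; given D=7, U=1 and digits 0,1,3,4,5,7 already taken and all letters distinct, that pins Z to 9. So Z=9.
Step 8. [col 4: W + E ≡ D (mod 10)] column 4: given W=5, D=7, carry-in 0, and digits 0,1,3,4,5,7,9 already taken and all letters distinct, W+E≡D (mod 10) forces E=2 ⇒ E=2.
Step 9. [col 5: U + G ≡ D (mod 10)] in column 5 we have U+G≡D with carry-in 0; given U=1, D=7 and digits 0,1,2,3,4,5,7,9 already taken and all letters distinct, that pins G to 6 ⇒ G=6.
Step 10. [col 6: G + Y ≡ A (mod 10)] in column 6 we have G+Y≡A with carry-in 0; given G=6, A=4 and digits 0,1,2,3,4,5,6,7,9 already taken and all letters distinct, that pins Y to 8. So Y=8.

Answer: A=4, D=7, E=2, G=6, K=3, N=0, U=1, W=5, Y=8, Z=9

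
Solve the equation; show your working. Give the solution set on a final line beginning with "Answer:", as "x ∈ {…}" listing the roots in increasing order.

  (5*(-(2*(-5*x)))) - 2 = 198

Step 1. [(5*(-(2*(-5*x)))) - 2 = 198] add 2: x sits inside (… - 2), so sub: 5*(-(2*(-5*x))) = 200.
Step 2. [5*(-(2*(-5*x))) = 200] 5 out front; divide by 5. So div: -(2*(-5*x)) = 40.
Step 3. [-(2*(-5*x)) = 40] leading − — multiply by −1, so neg: 2*(-5*x) = -40.
Step 4. [2*(-5*x) = -40] divide by the outer 2. So div: -5*x = -20.
Step 5. [-5*x = -20] LHS = -5·(…); ÷-5 both sides. So div: x = 4.

Answer: x ∈ {4}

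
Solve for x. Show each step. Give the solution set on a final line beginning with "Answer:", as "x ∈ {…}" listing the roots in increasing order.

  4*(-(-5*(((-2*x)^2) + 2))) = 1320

Step 1. [4*(-(-5*(((-2*x)^2) + 2))) = 1320] divide by the outer 4. So div: -(-5*(((-2*x)^2) + 2)) = 330.
Step 2. [-(-5*(((-2*x)^2) + 2)) = 330] flip signs both sides, so neg: -5*(((-2*x)^2) + 2) = -330.
Step 3. [-5*(((-2*x)^2) + 2) = -330] -5 out front; divide by -5. So div: ((-2*x)^2) + 2 = 66.
Step 4. [((-2*x)^2) + 2 = 66] peel the +2: subtract 2 from each side ⇒ sub: (-2*x)^2 = 64.
Step 5. [(-2*x)^2 = 64] 64 ≥ 0, LHS is (·)² — take ±√. So sqrt: -2*x = 8 or -8.
Step 6. [-2*x = 8 or -8] leading coefficient -2: divide by -2. So div: x = -4 or 4.

Answer: x ∈ {-4, 4}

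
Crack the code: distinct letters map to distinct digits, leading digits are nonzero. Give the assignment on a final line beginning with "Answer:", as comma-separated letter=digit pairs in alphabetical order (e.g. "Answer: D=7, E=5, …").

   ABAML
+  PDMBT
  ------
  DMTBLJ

Step 1. [D] the sum has 6 digits but both addends have 5; that extra leading digit D is the final carry, namely 1 ⇒ D=1.
Step 2. [col 1: L + T ≡ J (mod 10)] several values work for J in column 1 (L + T ≡ J (mod 10), carry-in 0); try J=4, so J=4.
Step 3. [col 1: L + T ≡ J (mod 10)] several values work for L in column 1 (L + T ≡ J (mod 10), carry-in 0); try L=8. So L=8.
Step 4. [col 1: L + T ≡ J (mod 10)] in column 1 we have L+T≡J with carry-in 0; given L=8, J=4 and digits 1,4,8 already taken and all letters distinct, that pins T to 6 ⇒ T=6.
Step 5. [col 2: M + B ≡ L (mod 10)] column 2 (M + B ≡ L (mod 10), carry-in 1) doesn't pin B yet; pick B=5 and continue ⇒ B=5.
Step 6. [col 2: M + B ≡ L (mod 10)] column 2: given B=5, L=8, carry-in 1, and digits 1,4,5,6,8 already taken and all letters distinct, M+B≡L (mod 10) forces M=2. So M=2.
Step 7. [col 3: A + M ≡ B (mod 10)] from column 3 (M=2, B=5, carry-in 0, digits 1,2,4,5,6,8 already taken and all letters distinct): A must equal 3, so A=3.
Step 8. [col 5: A + P ≡ M (mod 10)] in column 5 we have A+P≡M with carry-in 0; given A=3, M=2 and digits 1,2,3,4,5,6,8 already taken and all letters distinct, that pins P to 9. So P=9.

Answer: A=3, B=5, D=1, J=4, L=8, M=2, P=9, T=6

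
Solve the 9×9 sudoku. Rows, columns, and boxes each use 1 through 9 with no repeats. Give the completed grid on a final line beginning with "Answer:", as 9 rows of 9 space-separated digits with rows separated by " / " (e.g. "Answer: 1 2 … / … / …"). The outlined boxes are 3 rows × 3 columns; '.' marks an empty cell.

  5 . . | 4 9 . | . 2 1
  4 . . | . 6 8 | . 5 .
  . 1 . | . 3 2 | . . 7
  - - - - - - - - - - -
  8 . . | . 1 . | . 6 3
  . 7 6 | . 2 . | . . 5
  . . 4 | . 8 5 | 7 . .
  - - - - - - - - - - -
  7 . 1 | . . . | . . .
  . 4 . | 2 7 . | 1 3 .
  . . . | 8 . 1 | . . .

Step 1. [r2c9∈{9}] only 9 remains possible at r2c9 ⇒ r2c9=9.
Step 2. [r8c3∈{5,8,9}] in row 8, 5 fits only at r8c3 ⇒ r8c3=5.
Step 3. [r7c2∈{2,3,6,8,9}] r7c2 is the only open cell in box 7 admitting 8. So r7c2=8.
Step 4. [r6c9∈{2}] r6c9 has the single candidate 2 ⇒ r6c9=2.
Step 5. [r9c1∈{2,3,6,9}] 2 has one home in col 1: r9c1. So r9c1=2.
Step 6. [r7c7∈{2,4,5,6,9}] in row 7, 2 fits only at r7c7 ⇒ r7c7=2.
Step 7. [r9c7∈{4,5,6,9}] 5 has one home in col 7: r9c7. So r9c7=5.
Step 8. [r9c5∈{4}] r9c5's peers cover all but 4 ⇒ r9c5=4.
Step 9. [r1c6∈{7}] only 7 remains possible at r1c6 ⇒ r1c6=7.
Step 10. [r2c7∈{3}] r2c7 has the single candidate 3, so r2c7=3.
Step 11. [r6c4∈{3,6,9}] r6c4 is the only open cell in row 6 admitting 6, so r6c4=6.
Step 12. [r9c9∈{6}] nothing but 6 survives at r9c9, so r9c9=6.
Step 13. [r1c2∈{3,6}] col 2 places 6 nowhere but r1c2 ⇒ r1c2=6.
Step 14. [r3c1∈{9}] r3c1's peers cover all but 9 ⇒ r3c1=9.
Step 15. [r8c6∈{6,9}] r8c6 is the only open cell in row 8 admitting 9. So r8c6=9.
Step 16. [r7c8∈{4,9}] r7c8 is the only open cell in row 7 admitting 9, so r7c8=9.
Step 17. [r1c7∈{8}] r1c7's peers cover all but 8 ⇒ r1c7=8.
Step 18. [r6c2∈{3,9}] r6c2 is the only open cell in row 6 admitting 9 ⇒ r6c2=9.
Step 19. [r3c8∈{4}] nothing but 4 survives at r3c8 ⇒ r3c8=4.
Step 20. [r4c6∈{4}] r4c6 has the single candidate 4, so r4c6=4.
Step 21. [r5c6∈{3}] r5c6 has the single candidate 3. So r5c6=3.
Step 22. [r6c8∈{1}] nothing but 1 survives at r6c8, so r6c8=1.
Step 23. [r4c7∈{9}] r4c7 is down to just 9. So r4c7=9.
Step 24. [r2c2∈{2}] nothing but 2 survives at r2c2 ⇒ r2c2=2.
Step 25. [r7c5∈{5}] r7c5 has the single candidate 5 ⇒ r7c5=5.
Step 26. [r9c2∈{3}] r9c2 has the single candidate 3 ⇒ r9c2=3.
Step 27. [r5c4∈{9}] r5c4 has the single candidate 9. So r5c4=9.
Step 28. [r6c1∈{3}] only 3 remains possible at r6c1. So r6c1=3.
Step 29. [r2c3∈{7}] r2c3's peers cover all but 7, so r2c3=7.
Step 30. [r3c3∈{8}] nothing but 8 survives at r3c3, so r3c3=8.
Step 31. [r1c3∈{3}] nothing but 3 survives at r1c3. So r1c3=3.
Step 32. [r7c4∈{3}] only 3 remains possible at r7c4, so r7c4=3.
Step 33. [r9c8∈{7}] r9c8 is down to just 7 ⇒ r9c8=7.
Step 34. [r4c2∈{5}] only 5 remains possible at r4c2, so r4c2=5.
Step 35. [r7c9∈{4}] r7c9 is down to just 4, so r7c9=4.
Step 36. [r8c9∈{8}] r8c9 has the single candidate 8, so r8c9=8.
Step 37. [r2c4∈{1}] r2c4 has the single candidate 1 ⇒ r2c4=1.
Step 38. [r8c1∈{6}] nothing but 6 survives at r8c1, so r8c1=6.
Step 39. [r5c8∈{8}] r5c8's peers cover all but 8, so r5c8=8.
Step 40. [r4c3∈{2}] nothing but 2 survives at r4c3 ⇒ r4c3=2.
Step 41. [r3c7∈{6}] r3c7 is down to just 6, so r3c7=6.
Step 42. [r5c1∈{1}] nothing but 1 survives at r5c1. So r5c1=1.
Step 43. [r5c7∈{4}] r5c7 is down to just 4, so r5c7=4.
Step 44. [r9c3∈{9}] r9c3 is down to just 9. So r9c3=9.
Step 45. [r3c4∈{5}] r3c4 is down to just 5, so r3c4=5.
Step 46. [r7c6∈{6}] only 6 remains possible at r7c6, so r7c6=6.
Step 47. [r4c4∈{7}] r4c4 has the single candidate 7. So r4c4=7.

Answer: 5 6 3 4 9 7 8 2 1 / 4 2 7 1 6 8 3 5 9 / 9 1 8 5 3 2 6 4 7 / 8 5 2 7 1 4 9 6 3 / 1 7 6 9 2 3 4 8 5 / 3 9 4 6 8 5 7 1 2 / 7 8 1 3 5 6 2 9 4 / 6 4 5 2 7 9 1 3 8 / 2 3 9 8 4 1 5 7 6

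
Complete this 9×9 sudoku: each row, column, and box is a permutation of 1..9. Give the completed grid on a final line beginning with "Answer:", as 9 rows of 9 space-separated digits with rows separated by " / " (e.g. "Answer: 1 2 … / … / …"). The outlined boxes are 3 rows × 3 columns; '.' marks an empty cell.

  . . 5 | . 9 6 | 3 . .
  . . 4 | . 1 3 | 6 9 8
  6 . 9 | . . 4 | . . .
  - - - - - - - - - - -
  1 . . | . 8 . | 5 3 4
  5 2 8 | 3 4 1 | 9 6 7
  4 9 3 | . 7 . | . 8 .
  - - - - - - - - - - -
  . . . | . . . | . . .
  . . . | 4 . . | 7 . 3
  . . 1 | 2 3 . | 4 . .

Step 1. [r2c2∈{7}] only 7 remains possible at r2c2. So r2c2=7.
Step 2. [r7c4∈{1,5,6,7,8,9}] across col 4, 1 lands solely at r7c4, so r7c4=1.
Step 3. [r9c8∈{5}] only 5 remains possible at r9c8. So r9c8=5.
Step 4. [r7c8∈{2}] r7c8 has the single candidate 2, so r7c8=2.
Step 5. [r4c2∈{6}] r4c2 has the single candidate 6. So r4c2=6.
Step 6. [r9c2∈{8}] r9c2's peers cover all but 8. So r9c2=8.
Step 7. [r3c9∈{1,2,5}] r3c9 is the only open cell in col 9 admitting 5, so r3c9=5.
Step 8. [r8c6∈{5,8,9}] 8 has one home in row 8: r8c6. So r8c6=8.
Step 9. [r8c1∈{2,9}] row 8 places 9 nowhere but r8c1 ⇒ r8c1=9.
Step 10. [r9c1∈{7}] nothing but 7 survives at r9c1 ⇒ r9c1=7.
Step 11. [r9c6∈{9}] only 9 remains possible at r9c6. So r9c6=9.
Step 12. [r7c3∈{6}] r7c3's peers cover all but 6 ⇒ r7c3=6.
Step 13. [r7c5∈{5}] r7c5's peers cover all but 5. So r7c5=5.
Step 14. [r1c2∈{1}] r1c2 is down to just 1 ⇒ r1c2=1.
Step 15. [r1c9∈{2}] nothing but 2 survives at r1c9 ⇒ r1c9=2.
Step 16. [r3c4∈{7,8}] r3c4 is the only open cell in row 3 admitting 8, so r3c4=8.
Step 17. [r3c7∈{1}] only 1 remains possible at r3c7. So r3c7=1.
Step 18. [r6c6∈{2,5}] in col 6, 5 fits only at r6c6, so r6c6=5.
Step 19. [r3c2∈{3}] r3c2's peers cover all but 3. So r3c2=3.
Step 20. [r1c8∈{4,7}] across row 1, 4 lands solely at r1c8 ⇒ r1c8=4.
Step 21. [r2c1∈{2}] only 2 remains possible at r2c1 ⇒ r2c1=2.
Step 22. [r7c9∈{9}] r7c9 has the single candidate 9. So r7c9=9.
Step 23. [r6c4∈{6}] r6c4's peers cover all but 6, so r6c4=6.
Step 24. [r8c8∈{1}] r8c8 has the single candidate 1, so r8c8=1.
Step 25. [r4c4∈{9}] nothing but 9 survives at r4c4. So r4c4=9.
Step 26. [r1c4∈{7}] only 7 remains possible at r1c4. So r1c4=7.
Step 27. [r8c2∈{5}] r8c2's peers cover all but 5 ⇒ r8c2=5.
Step 28. [r7c2∈{4}] nothing but 4 survives at r7c2 ⇒ r7c2=4.
Step 29. [r4c3∈{7}] r4c3 has the single candidate 7, so r4c3=7.
Step 30. [r9c9∈{6}] r9c9 is down to just 6, so r9c9=6.
Step 31. [r4c6∈{2}] r4c6 has the single candidate 2. So r4c6=2.
Step 32. [r3c8∈{7}] r3c8's peers cover all but 7, so r3c8=7.
Step 33. [r7c6∈{7}] nothing but 7 survives at r7c6 ⇒ r7c6=7.
Step 34. [r7c1∈{3}] r7c1's peers cover all but 3. So r7c1=3.
Step 35. [r6c7∈{2}] only 2 remains possible at r6c7. So r6c7=2.
Step 36. [r6c9∈{1}] nothing but 1 survives at r6c9, so r6c9=1.
Step 37. [r8c3∈{2}] r8c3's peers cover all but 2 ⇒ r8c3=2.
Step 38. [r1c1∈{8}] r1c1 has the single candidate 8 ⇒ r1c1=8.
Step 39. [r7c7∈{8}] r7c7's peers cover all but 8. So r7c7=8.
Step 40. [r8c5∈{6}] only 6 remains possible at r8c5, so r8c5=6.
Step 41. [r3c5∈{2}] r3c5 has the single candidate 2 ⇒ r3c5=2.
Step 42. [r2c4∈{5}] only 5 remains possible at r2c4, so r2c4=5.

Answer: 8 1 5 7 9 6 3 4 2 / 2 7 4 5 1 3 6 9 8 / 6 3 9 8 2 4 1 7 5 / 1 6 7 9 8 2 5 3 4 / 5 2 8 3 4 1 9 6 7 / 4 9 3 6 7 5 2 8 1 / 3 4 6 1 5 7 8 2 9 / 9 5 2 4 6 8 7 1 3 / 7 8 1 2 3 9 4 5 6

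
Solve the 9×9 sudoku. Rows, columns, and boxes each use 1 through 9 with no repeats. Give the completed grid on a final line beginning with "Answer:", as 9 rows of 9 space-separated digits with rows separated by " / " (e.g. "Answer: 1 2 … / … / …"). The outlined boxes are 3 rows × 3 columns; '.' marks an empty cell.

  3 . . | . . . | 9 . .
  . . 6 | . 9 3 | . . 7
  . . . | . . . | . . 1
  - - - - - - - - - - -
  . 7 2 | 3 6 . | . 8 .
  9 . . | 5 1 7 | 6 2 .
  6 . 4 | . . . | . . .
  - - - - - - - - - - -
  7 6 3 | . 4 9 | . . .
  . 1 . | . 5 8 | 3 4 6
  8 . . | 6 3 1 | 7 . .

Step 1. [r2c8∈{5}] only 5 remains possible at r2c8, so r2c8=5.
Step 2. [r7c4∈{2}] r7c4 is down to just 2, so r7c4=2.
Step 3. [r9c2∈{2,4,5,9}] row 9 places 4 nowhere but r9c2. So r9c2=4.
Step 4. [r1c3∈{1,5,7,8}] col 3 places 1 nowhere but r1c3, so r1c3=1.
Step 5. [r3c3∈{5,7,8,9}] col 3 places 7 nowhere but r3c3 ⇒ r3c3=7.
Step 6. [r4c9∈{4,5,9}] 9 has one home in row 4: r4c9. So r4c9=9.
Step 7. [r4c6∈{4}] r4c6 has the single candidate 4. So r4c6=4.
Step 8. [r3c2∈{2,5,8,9}] r3c2 is the only open cell in row 3 admitting 9. So r3c2=9.
Step 9. [r1c5∈{2,7,8}] col 5 places 7 nowhere but r1c5, so r1c5=7.
Step 10. [r6c6∈{2}] r6c6 is down to just 2, so r6c6=2.
Step 11. [r3c5∈{2,8}] 2 has one home in col 5: r3c5, so r3c5=2.
Step 12. [r2c7∈{2,4,8}] in col 7, 2 fits only at r2c7 ⇒ r2c7=2.
Step 13. [r3c7∈{4,8}] r3c7 is the only open cell in col 7 admitting 4 ⇒ r3c7=4.
Step 14. [r2c2∈{8}] r2c2 is down to just 8, so r2c2=8.
Step 15. [r7c7∈{1,5,8}] in col 7, 8 fits only at r7c7 ⇒ r7c7=8.
Step 16. [r3c1∈{5}] r3c1's peers cover all but 5 ⇒ r3c1=5.
Step 17. [r6c2∈{3,5}] col 2 places 5 nowhere but r6c2, so r6c2=5.
Step 18. [r3c6∈{6}] r3c6's peers cover all but 6 ⇒ r3c6=6.
Step 19. [r6c9∈{3}] only 3 remains possible at r6c9 ⇒ r6c9=3.
Step 20. [r3c4∈{8}] nothing but 8 survives at r3c4 ⇒ r3c4=8.
Step 21. [r9c3∈{5,9}] 5 has one home in col 3: r9c3, so r9c3=5.
Step 22. [r6c7∈{1}] nothing but 1 survives at r6c7. So r6c7=1.
Step 23. [r1c4∈{4}] r1c4 has the single candidate 4. So r1c4=4.
Step 24. [r1c2∈{2}] r1c2 is down to just 2. So r1c2=2.
Step 25. [r5c3∈{8}] nothing but 8 survives at r5c3 ⇒ r5c3=8.
Step 26. [r5c2∈{3}] r5c2's peers cover all but 3. So r5c2=3.
Step 27. [r8c4∈{7}] r8c4 has the single candidate 7, so r8c4=7.
Step 28. [r2c4∈{1}] nothing but 1 survives at r2c4. So r2c4=1.
Step 29. [r6c4∈{9}] only 9 remains possible at r6c4 ⇒ r6c4=9.
Step 30. [r1c8∈{6}] only 6 remains possible at r1c8 ⇒ r1c8=6.
Step 31. [r5c9∈{4}] r5c9 has the single candidate 4, so r5c9=4.
Step 32. [r4c1∈{1}] r4c1 is down to just 1, so r4c1=1.
Step 33. [r4c7∈{5}] nothing but 5 survives at r4c7, so r4c7=5.
Step 34. [r3c8∈{3}] nothing but 3 survives at r3c8, so r3c8=3.
Step 35. [r7c9∈{5}] nothing but 5 survives at r7c9 ⇒ r7c9=5.
Step 36. [r6c5∈{8}] r6c5's peers cover all but 8 ⇒ r6c5=8.
Step 37. [r8c1∈{2}] only 2 remains possible at r8c1. So r8c1=2.
Step 38. [r7c8∈{1}] nothing but 1 survives at r7c8. So r7c8=1.
Step 39. [r1c9∈{8}] r1c9 is down to just 8. So r1c9=8.
Step 40. [r2c1∈{4}] r2c1's peers cover all but 4 ⇒ r2c1=4.
Step 41. [r9c8∈{9}] r9c8 has the single candidate 9, so r9c8=9.
Step 42. [r9c9∈{2}] r9c9 is down to just 2 ⇒ r9c9=2.
Step 43. [r1c6∈{5}] nothing but 5 survives at r1c6, so r1c6=5.
Step 44. [r8c3∈{9}] r8c3 is down to just 9. So r8c3=9.
Step 45. [r6c8∈{7}] nothing but 7 survives at r6c8 ⇒ r6c8=7.

Answer: 3 2 1 4 7 5 9 6 8 / 4 8 6 1 9 3 2 5 7 / 5 9 7 8 2 6 4 3 1 / 1 7 2 3 6 4 5 8 9 / 9 3 8 5 1 7 6 2 4 / 6 5 4 9 8 2 1 7 3 / 7 6 3 2 4 9 8 1 5 / 2 1 9 7 5 8 3 4 6 / 8 4 5 6 3 1 7 9 2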